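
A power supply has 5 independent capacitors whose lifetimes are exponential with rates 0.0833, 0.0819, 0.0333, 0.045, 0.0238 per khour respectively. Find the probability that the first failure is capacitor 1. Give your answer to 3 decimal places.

The time to first failure is exponential with rate Σλ = 0.0833 + 0.0819 + 0.0333 + 0.045 + 0.0238 = 0.2673.
P(capacitor 1 first) = λ_1/Σλ = 0.0833/0.2673 ≈ 0.312.

0.312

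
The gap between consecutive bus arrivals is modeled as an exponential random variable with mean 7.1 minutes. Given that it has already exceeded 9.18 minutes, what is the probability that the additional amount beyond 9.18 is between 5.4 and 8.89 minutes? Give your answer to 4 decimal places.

The rate is λ = 1/7.1 = 0.140845 per minute.
Memoryless: the residual past 9.18 is again Exp(λ).
P(5.4 < residual < 8.89) = e^(−λ·5.4) − e^(−λ·8.89) = 0.46740 − 0.28590 ≈ 0.1815.

0.1815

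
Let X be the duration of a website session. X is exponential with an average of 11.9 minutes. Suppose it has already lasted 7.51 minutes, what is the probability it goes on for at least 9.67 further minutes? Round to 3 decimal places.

0.444

The rate is λ = 1/11.9 = 0.0840336 per minute.
The exponential is memoryless, so the remaining time is again Exp(λ): the condition X > 7.51 is irrelevant.
P(X > 9.67) = e^(−0.81261) ≈ 0.444.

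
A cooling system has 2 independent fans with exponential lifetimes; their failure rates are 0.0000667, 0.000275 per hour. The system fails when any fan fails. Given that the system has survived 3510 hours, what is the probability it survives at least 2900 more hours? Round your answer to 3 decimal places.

Time to first failure ~ Exp(Σλ) with Σλ = 0.0003417.
By memorylessness, P(T > 3510+2900 | T > 3510) = P(T > 2900) = e^(−0.0003417·2900) ≈ 0.371.

0.371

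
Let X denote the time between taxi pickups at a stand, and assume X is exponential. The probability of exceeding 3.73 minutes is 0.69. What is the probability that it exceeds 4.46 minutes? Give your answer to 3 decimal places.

e^(−λ·3.73) = 0.69 ⇒ λ = −ln(0.69)/3.73 = 0.0994809.
P(X > 4.46) = e^(−0.0994809·4.46) = e^(−0.44368) ≈ 0.642.

0.642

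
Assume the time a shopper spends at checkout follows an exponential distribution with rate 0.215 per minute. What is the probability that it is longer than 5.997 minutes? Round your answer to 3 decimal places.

0.275

P(X > 5.997) = e^(−λ·5.997) = e^(−1.2894) ≈ 0.275.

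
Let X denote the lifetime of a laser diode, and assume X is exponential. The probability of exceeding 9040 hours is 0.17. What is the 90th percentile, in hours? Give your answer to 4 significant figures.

e^(−λ·9040) = 0.17 ⇒ λ = −ln(0.17)/9040 = 0.000196013.
90th percentile: 1 − e^(−λt) = 0.9, t = −ln(0.1)/λ = 11747.1 hours.

11750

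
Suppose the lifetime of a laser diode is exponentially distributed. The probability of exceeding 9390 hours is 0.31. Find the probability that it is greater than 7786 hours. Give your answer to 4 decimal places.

0.3787

e^(−λ·9390) = 0.31 ⇒ λ = −ln(0.31)/9390 = 0.000124727.
P(X > 7786) = e^(−0.000124727·7786) = e^(−0.97112) ≈ 0.3787.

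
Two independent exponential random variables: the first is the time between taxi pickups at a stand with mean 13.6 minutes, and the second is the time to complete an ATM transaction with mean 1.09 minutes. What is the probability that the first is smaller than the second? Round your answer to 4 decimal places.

0.0742

λ_1 = 1/13.6 = 0.0735294, λ_2 = 1/1.09 = 0.917431.
For independent exponentials, P(the first < the second) = λ_1/(λ_1+λ_2) = 0.0735294/0.990961 ≈ 0.0742.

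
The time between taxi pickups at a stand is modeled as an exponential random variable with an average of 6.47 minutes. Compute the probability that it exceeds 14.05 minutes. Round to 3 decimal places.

The rate is λ = 1/6.47 = 0.15456 per minute.
P(X > 14.05) = e^(−λ·14.05) = e^(−2.1716) ≈ 0.114.

0.114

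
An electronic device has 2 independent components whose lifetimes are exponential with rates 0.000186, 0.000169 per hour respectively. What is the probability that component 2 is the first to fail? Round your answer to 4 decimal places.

The time to first failure is exponential with rate Σλ = 0.000186 + 0.000169 = 0.000355.
P(component 2 first) = λ_2/Σλ = 0.000169/0.000355 ≈ 0.4761.

0.4761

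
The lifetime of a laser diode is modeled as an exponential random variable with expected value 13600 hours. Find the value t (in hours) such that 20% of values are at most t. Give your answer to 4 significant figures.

The rate is λ = 1/13600 = 0.0000735294 per hour.
Set 1 − e^(−λt) = 0.2, so t = −ln(0.8)/λ = 0.22314/0.0000735294 ≈ 3034.75 hours.

3035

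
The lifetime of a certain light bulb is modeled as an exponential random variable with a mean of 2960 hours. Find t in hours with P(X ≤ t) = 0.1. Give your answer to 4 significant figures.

The rate is λ = 1/2960 = 0.000337838 per hour.
Set 1 − e^(−λt) = 0.1, so t = −ln(0.9)/λ = 0.10536/0.000337838 ≈ 311.867 hours.

311.9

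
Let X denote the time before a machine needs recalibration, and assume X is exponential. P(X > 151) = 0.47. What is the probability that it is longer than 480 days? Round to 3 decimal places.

0.091

e^(−λ·151) = 0.47 ⇒ λ = −ln(0.47)/151 = 0.00500015.
P(X > 480) = e^(−0.00500015·480) = e^(−2.4001) ≈ 0.091.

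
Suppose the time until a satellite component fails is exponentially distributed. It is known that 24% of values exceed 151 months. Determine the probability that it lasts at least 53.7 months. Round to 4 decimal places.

0.6020

e^(−λ·151) = 0.24 ⇒ λ = −ln(0.24)/151 = 0.0094511.
P(X > 53.7) = e^(−0.0094511·53.7) = e^(−0.50752) ≈ 0.6020.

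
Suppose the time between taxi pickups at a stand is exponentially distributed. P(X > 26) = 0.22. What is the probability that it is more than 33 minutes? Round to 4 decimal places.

0.1463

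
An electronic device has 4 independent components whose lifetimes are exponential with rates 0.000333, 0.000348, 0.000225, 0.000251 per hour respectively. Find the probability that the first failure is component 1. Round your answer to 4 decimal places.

0.2878

The time to first failure is exponential with rate Σλ = 0.000333 + 0.000348 + 0.000225 + 0.000251 = 0.001157.
P(component 1 first) = λ_1/Σλ = 0.000333/0.001157 ≈ 0.2878.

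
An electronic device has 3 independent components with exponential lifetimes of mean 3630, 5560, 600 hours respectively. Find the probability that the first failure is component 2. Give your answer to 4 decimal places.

0.0848

Rates: λ_i = 1/mean_i → 0.000275482, 0.000179856, 0.00166667; Σλ = 0.002122.
P(component 2 first) = λ_2/Σλ = 0.000179856/0.002122 ≈ 0.0848.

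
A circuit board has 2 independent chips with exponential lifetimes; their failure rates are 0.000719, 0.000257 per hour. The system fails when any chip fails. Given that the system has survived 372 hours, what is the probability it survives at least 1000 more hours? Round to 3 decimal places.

0.377

Time to first failure ~ Exp(Σλ) with Σλ = 0.000976.
By memorylessness, P(T > 372+1000 | T > 372) = P(T > 1000) = e^(−0.000976·1000) ≈ 0.377.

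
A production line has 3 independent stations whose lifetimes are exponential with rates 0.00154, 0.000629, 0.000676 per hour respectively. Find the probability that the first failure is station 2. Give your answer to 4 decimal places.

The time to first failure is exponential with rate Σλ = 0.00154 + 0.000629 + 0.000676 = 0.002845.
P(station 2 first) = λ_2/Σλ = 0.000629/0.002845 ≈ 0.2211.

0.2211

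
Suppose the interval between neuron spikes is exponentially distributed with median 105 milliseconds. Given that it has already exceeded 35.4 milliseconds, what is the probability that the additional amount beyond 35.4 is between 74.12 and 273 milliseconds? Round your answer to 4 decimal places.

0.4481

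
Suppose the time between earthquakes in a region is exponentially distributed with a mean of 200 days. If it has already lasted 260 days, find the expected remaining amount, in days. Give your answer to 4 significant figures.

200.0

The rate is λ = 1/200 = 0.005 per day.
By memorylessness, the remaining amount past any threshold is again Exp(λ) with mean 1/λ = 200 days.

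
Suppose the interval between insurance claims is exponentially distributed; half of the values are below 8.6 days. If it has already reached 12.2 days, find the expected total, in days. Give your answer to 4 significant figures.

24.61

For an exponential, median = ln(2)/λ, so λ = ln 2 / 8.6 = 0.0805985 per day.
By memorylessness, E[X | X > 12.2] = 12.2 + 1/λ = 12.2 + 12.4072 = 24.6072 days.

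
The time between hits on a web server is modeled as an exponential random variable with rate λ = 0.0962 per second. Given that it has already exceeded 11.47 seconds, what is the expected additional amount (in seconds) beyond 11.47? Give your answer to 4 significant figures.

10.40

By memorylessness, the remaining amount past any threshold is again Exp(λ) with mean 1/λ = 10.395 seconds.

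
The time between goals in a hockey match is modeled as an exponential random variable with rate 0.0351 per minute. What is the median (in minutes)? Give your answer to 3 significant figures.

19.7

Set 1 − e^(−λt) = 0.5, so t = −ln(0.5)/λ = 0.69315/0.0351 ≈ 19.7478 minutes.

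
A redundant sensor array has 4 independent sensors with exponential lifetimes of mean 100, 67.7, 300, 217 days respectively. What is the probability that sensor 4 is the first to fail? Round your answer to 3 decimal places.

0.141

Rates: λ_i = 1/mean_i → 0.01, 0.014771, 0.00333333, 0.00460829; Σλ = 0.0327127.
P(sensor 4 first) = λ_4/Σλ = 0.00460829/0.0327127 ≈ 0.141.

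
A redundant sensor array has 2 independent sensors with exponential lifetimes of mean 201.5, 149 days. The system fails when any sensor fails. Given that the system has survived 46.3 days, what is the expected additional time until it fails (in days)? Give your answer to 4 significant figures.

85.66

First-failure rate Σλ = 1/201.5 + 1/149 = 0.0116742.
By memorylessness the expected residual is 1/Σλ = 85.6591 days, regardless of the 46.3 already elapsed.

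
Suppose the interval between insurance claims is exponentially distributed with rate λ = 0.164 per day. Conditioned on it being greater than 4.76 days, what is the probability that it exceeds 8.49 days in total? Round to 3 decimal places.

0.542

The exponential is memoryless, so the remaining time is again Exp(λ): the condition X > 4.76 is irrelevant.
P(X > 3.73) = e^(−0.61172) ≈ 0.542.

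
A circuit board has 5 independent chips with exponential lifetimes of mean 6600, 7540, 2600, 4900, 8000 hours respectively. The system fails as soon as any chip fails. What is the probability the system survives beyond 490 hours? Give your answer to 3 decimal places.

0.613

The first failure time is exponential with rate Σλ_i = 1/6600 + 1/7540 + 1/2600 + 1/4900 + 1/8000 = 0.000997838 per hour.
P(min > 490) = e^(−0.000997838·490) = e^(−0.48894) ≈ 0.613.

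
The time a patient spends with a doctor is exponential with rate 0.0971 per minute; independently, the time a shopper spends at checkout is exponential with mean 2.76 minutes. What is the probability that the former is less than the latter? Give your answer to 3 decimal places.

0.211

λ_1 = 0.0971, λ_2 = 1/2.76 = 0.362319.
For independent exponentials, P(the former < the latter) = λ_1/(λ_1+λ_2) = 0.0971/0.459419 ≈ 0.211.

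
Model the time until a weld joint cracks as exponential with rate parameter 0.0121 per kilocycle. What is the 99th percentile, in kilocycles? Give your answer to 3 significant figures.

Set 1 − e^(−λt) = 0.99, so t = −ln(0.01)/λ = 4.6052/0.0121 ≈ 380.593 kilocycles.

381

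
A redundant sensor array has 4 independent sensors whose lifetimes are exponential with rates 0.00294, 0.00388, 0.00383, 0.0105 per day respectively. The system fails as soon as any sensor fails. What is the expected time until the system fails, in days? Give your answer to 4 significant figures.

The time to first failure is exponential with rate Σλ = 0.00294 + 0.00388 + 0.00383 + 0.0105 = 0.02115.
E[min] = 1/Σλ = 1/0.02115 = 47.2813 days.

47.28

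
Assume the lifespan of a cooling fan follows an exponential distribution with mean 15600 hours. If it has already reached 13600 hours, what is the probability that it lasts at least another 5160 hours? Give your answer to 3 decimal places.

The rate is λ = 1/15600 = 0.0000641026 per hour.
The exponential is memoryless, so the remaining time is again Exp(λ): the condition X > 13600 is irrelevant.
P(X > 5160) = e^(−0.33077) ≈ 0.718.

0.718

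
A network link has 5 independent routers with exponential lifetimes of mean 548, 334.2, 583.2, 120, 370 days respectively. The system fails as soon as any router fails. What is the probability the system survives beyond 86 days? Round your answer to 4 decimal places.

The first failure time is exponential with rate Σλ_i = 1/548 + 1/334.2 + 1/583.2 + 1/120 + 1/370 = 0.0175678 per day.
P(min > 86) = e^(−0.0175678·86) = e^(−1.5108) ≈ 0.2207.

0.2207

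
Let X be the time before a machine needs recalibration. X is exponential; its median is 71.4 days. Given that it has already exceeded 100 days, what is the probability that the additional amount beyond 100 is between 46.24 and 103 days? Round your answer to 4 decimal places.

0.2704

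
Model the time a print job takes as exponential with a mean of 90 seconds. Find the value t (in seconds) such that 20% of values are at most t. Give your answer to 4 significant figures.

20.08

The rate is λ = 1/90 = 0.0111111 per second.
Set 1 − e^(−λt) = 0.2, so t = −ln(0.8)/λ = 0.22314/0.0111111 ≈ 20.0829 seconds.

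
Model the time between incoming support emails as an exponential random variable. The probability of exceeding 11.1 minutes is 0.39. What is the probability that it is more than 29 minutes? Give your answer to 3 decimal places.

e^(−λ·11.1) = 0.39 ⇒ λ = −ln(0.39)/11.1 = 0.0848296.
P(X > 29) = e^(−0.0848296·29) = e^(−2.4601) ≈ 0.085.

0.085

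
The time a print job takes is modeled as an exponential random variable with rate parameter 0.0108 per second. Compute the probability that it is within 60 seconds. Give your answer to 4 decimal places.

P(X ≤ 60) = 1 − e^(−λ·60) = 1 − e^(−0.648) ≈ 0.4769.

0.4769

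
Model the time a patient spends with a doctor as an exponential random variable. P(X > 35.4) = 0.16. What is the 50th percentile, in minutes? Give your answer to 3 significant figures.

e^(−λ·35.4) = 0.16 ⇒ λ = −ln(0.16)/35.4 = 0.0517678.
50th percentile: 1 − e^(−λt) = 0.5, t = −ln(0.5)/λ = 13.3895 minutes.

13.4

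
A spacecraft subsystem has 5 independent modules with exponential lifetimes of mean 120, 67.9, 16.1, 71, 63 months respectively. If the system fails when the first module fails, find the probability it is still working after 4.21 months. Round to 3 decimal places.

The first failure time is exponential with rate Σλ_i = 1/120 + 1/67.9 + 1/16.1 + 1/71 + 1/63 = 0.11513 per month.
P(min > 4.21) = e^(−0.11513·4.21) = e^(−0.4847) ≈ 0.616.

0.616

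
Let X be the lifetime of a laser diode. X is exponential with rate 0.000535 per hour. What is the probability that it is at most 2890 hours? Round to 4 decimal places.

0.7869

P(X ≤ 2890) = 1 − e^(−λ·2890) = 1 − e^(−1.5461) ≈ 0.7869.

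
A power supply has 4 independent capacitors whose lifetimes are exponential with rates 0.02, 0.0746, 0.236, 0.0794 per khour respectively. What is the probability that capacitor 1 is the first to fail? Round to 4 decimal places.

0.0488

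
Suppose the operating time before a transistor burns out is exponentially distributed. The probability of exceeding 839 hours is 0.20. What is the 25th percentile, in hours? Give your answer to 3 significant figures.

e^(−λ·839) = 0.20 ⇒ λ = −ln(0.20)/839 = 0.00191828.
25th percentile: 1 − e^(−λt) = 0.25, t = −ln(0.75)/λ = 149.969 hours.

150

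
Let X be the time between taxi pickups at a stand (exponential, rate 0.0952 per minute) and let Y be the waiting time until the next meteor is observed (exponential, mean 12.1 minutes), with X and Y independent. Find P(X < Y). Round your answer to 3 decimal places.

0.535

λ_1 = 0.0952, λ_2 = 1/12.1 = 0.0826446.
For independent exponentials, P(X < Y) = λ_1/(λ_1+λ_2) = 0.0952/0.177845 ≈ 0.535.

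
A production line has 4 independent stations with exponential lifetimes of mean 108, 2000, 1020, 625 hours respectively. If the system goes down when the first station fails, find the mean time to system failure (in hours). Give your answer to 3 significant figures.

81.0

The first failure time is exponential with rate Σλ_i = 1/108 + 1/2000 + 1/1020 + 1/625 = 0.0123397 per hour.
E[min] = 1/Σλ = 1/0.0123397 = 81.0396 hours.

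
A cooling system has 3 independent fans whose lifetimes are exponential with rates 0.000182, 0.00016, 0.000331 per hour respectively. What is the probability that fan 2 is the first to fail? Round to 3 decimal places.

The time to first failure is exponential with rate Σλ = 0.000182 + 0.00016 + 0.000331 = 0.000673.
P(fan 2 first) = λ_2/Σλ = 0.00016/0.000673 ≈ 0.238.

0.238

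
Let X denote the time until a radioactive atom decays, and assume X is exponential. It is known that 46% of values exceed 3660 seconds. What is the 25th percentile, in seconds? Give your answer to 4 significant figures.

1356

e^(−λ·3660) = 0.46 ⇒ λ = −ln(0.46)/3660 = 0.000212166.
25th percentile: 1 − e^(−λt) = 0.25, t = −ln(0.75)/λ = 1355.93 seconds.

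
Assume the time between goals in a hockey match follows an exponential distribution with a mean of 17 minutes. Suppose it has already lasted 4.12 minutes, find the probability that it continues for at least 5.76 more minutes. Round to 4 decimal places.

0.7126

The rate is λ = 1/17 = 0.0588235 per minute.
By the memoryless property, P(X > 4.12+5.76 | X > 4.12) = P(X > 5.76).
P(X > 5.76) = e^(−0.33882) ≈ 0.7126.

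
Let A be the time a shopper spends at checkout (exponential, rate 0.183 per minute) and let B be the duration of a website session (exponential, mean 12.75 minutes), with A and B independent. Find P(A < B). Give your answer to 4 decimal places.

λ_1 = 0.183, λ_2 = 1/12.75 = 0.0784314.
For independent exponentials, P(A < B) = λ_1/(λ_1+λ_2) = 0.183/0.261431 ≈ 0.7000.

0.7000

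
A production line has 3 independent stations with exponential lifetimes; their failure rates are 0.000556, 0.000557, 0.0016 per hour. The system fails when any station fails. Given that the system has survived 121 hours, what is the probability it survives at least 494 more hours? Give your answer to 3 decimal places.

Time to first failure ~ Exp(Σλ) with Σλ = 0.002713.
By memorylessness, P(T > 121+494 | T > 121) = P(T > 494) = e^(−0.002713·494) ≈ 0.262.

0.262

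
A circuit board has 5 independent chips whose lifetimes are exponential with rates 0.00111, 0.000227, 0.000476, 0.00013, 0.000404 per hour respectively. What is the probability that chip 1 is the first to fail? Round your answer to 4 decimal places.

The time to first failure is exponential with rate Σλ = 0.00111 + 0.000227 + 0.000476 + 0.00013 + 0.000404 = 0.002347.
P(chip 1 first) = λ_1/Σλ = 0.00111/0.002347 ≈ 0.4729.

0.4729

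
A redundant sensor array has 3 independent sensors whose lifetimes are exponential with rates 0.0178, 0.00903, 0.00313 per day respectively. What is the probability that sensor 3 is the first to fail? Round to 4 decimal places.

0.1045

The time to first failure is exponential with rate Σλ = 0.0178 + 0.00903 + 0.00313 = 0.02996.
P(sensor 3 first) = λ_3/Σλ = 0.00313/0.02996 ≈ 0.1045.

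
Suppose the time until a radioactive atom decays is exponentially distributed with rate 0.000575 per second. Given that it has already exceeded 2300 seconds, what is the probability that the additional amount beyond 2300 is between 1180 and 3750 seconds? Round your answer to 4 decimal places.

0.3916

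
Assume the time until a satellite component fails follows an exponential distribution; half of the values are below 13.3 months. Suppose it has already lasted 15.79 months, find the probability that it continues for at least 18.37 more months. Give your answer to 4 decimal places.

0.3839

For an exponential, median = ln(2)/λ, so λ = ln 2 / 13.3 = 0.0521163 per month.
The exponential is memoryless, so the remaining time is again Exp(λ): the condition X > 15.79 is irrelevant.
P(X > 18.37) = e^(−0.95738) ≈ 0.3839.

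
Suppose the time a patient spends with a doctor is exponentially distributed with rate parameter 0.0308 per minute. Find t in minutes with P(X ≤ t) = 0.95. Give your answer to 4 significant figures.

Set 1 − e^(−λt) = 0.95, so t = −ln(0.05)/λ = 2.9957/0.0308 ≈ 97.264 minutes.

97.26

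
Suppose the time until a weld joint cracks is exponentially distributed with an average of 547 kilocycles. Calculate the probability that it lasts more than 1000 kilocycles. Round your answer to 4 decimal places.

0.1607

The rate is λ = 1/547 = 0.00182815 per kilocycle.
P(X > 1000) = e^(−λ·1000) = e^(−1.8282) ≈ 0.1607.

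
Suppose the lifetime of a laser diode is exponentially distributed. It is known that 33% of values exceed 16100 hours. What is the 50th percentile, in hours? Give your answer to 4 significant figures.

10070

e^(−λ·16100) = 0.33 ⇒ λ = −ln(0.33)/16100 = 0.000068861.
50th percentile: 1 − e^(−λt) = 0.5, t = −ln(0.5)/λ = 10065.9 hours.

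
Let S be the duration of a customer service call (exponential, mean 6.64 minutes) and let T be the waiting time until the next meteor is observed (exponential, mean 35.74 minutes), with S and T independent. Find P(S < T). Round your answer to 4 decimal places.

λ_1 = 1/6.64 = 0.150602, λ_2 = 1/35.74 = 0.0279799.
For independent exponentials, P(S < T) = λ_1/(λ_1+λ_2) = 0.150602/0.178582 ≈ 0.8433.

0.8433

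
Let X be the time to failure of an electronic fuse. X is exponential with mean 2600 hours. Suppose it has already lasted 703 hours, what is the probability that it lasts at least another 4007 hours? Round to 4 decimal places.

The rate is λ = 1/2600 = 0.000384615 per hour.
By the memoryless property, P(X > 703+4007 | X > 703) = P(X > 4007).
P(X > 4007) = e^(−1.5412) ≈ 0.2141.

0.2141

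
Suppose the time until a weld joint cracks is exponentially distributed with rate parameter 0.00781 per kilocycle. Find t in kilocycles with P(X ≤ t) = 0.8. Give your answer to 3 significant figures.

206

Set 1 − e^(−λt) = 0.8, so t = −ln(0.2)/λ = 1.6094/0.00781 ≈ 206.074 kilocycles.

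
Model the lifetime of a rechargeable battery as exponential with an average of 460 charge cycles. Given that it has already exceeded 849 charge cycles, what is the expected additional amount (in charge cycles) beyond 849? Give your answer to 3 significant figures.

The rate is λ = 1/460 = 0.00217391 per charge cycle.
By memorylessness, the remaining amount past any threshold is again Exp(λ) with mean 1/λ = 460 charge cycles.

460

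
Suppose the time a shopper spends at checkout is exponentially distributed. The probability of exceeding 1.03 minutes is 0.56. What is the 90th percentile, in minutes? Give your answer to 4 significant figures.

e^(−λ·1.03) = 0.56 ⇒ λ = −ln(0.56)/1.03 = 0.562931.
90th percentile: 1 − e^(−λt) = 0.9, t = −ln(0.1)/λ = 4.09035 minutes.

4.090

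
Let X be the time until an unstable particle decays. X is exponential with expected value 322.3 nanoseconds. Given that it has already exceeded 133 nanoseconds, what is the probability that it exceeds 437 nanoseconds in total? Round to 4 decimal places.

The rate is λ = 1/322.3 = 0.0031027 per nanosecond.
By the memoryless property, P(X > 133+304 | X > 133) = P(X > 304).
P(X > 304) = e^(−0.94322) ≈ 0.3894.

0.3894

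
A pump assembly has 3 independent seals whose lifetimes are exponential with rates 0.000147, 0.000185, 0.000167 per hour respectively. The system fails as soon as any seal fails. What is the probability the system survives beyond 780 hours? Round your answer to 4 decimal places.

0.6776

The time to first failure is exponential with rate Σλ = 0.000147 + 0.000185 + 0.000167 = 0.000499.
P(min > 780) = e^(−0.000499·780) = e^(−0.38922) ≈ 0.6776.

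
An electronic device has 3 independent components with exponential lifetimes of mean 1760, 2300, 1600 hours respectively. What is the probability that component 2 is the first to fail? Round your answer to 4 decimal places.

Rates: λ_i = 1/mean_i → 0.000568182, 0.000434783, 0.000625; Σλ = 0.00162796.
P(component 2 first) = λ_2/Σλ = 0.000434783/0.00162796 ≈ 0.2671.

0.2671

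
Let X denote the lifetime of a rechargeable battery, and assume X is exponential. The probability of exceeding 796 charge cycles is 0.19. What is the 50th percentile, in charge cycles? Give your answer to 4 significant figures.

332.2

e^(−λ·796) = 0.19 ⇒ λ = −ln(0.19)/796 = 0.00208635.
50th percentile: 1 − e^(−λt) = 0.5, t = −ln(0.5)/λ = 332.23 charge cycles.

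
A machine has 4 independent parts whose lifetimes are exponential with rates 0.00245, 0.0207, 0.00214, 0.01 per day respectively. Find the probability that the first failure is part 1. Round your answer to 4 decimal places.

0.0694

The time to first failure is exponential with rate Σλ = 0.00245 + 0.0207 + 0.00214 + 0.01 = 0.03529.
P(part 1 first) = λ_1/Σλ = 0.00245/0.03529 ≈ 0.0694.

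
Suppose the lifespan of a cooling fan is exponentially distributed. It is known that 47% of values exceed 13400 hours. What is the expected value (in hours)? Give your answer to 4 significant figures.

17750

e^(−λ·13400) = 0.47 ⇒ λ = −ln(0.47)/13400 = 0.000056345.
Mean = 1/λ = 17747.8 hours.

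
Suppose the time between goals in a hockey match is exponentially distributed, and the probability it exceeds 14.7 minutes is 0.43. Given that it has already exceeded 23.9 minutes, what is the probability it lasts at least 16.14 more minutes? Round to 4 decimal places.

0.3959

From e^(−λ·14.7) = 0.43, λ = −ln(0.43)/14.7 = 0.0574129.
Memoryless: P(X > 23.9+16.14 | X > 23.9) = P(X > 16.14) = e^(−0.0574129·16.14) ≈ 0.3959.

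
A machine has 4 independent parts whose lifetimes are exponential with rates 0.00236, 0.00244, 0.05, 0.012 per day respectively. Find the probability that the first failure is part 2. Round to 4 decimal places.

0.0365

The time to first failure is exponential with rate Σλ = 0.00236 + 0.00244 + 0.05 + 0.012 = 0.0668.
P(part 2 first) = λ_2/Σλ = 0.00244/0.0668 ≈ 0.0365.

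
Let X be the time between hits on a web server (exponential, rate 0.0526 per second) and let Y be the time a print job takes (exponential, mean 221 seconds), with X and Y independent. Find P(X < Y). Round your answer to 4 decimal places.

0.9208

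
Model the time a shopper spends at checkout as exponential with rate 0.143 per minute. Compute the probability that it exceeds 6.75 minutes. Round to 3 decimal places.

P(X > 6.75) = e^(−λ·6.75) = e^(−0.96525) ≈ 0.381.

0.381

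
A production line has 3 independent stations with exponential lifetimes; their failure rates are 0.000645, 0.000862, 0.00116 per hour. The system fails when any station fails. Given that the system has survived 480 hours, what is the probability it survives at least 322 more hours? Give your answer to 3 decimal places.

0.424

Time to first failure ~ Exp(Σλ) with Σλ = 0.002667.
By memorylessness, P(T > 480+322 | T > 480) = P(T > 322) = e^(−0.002667·322) ≈ 0.424.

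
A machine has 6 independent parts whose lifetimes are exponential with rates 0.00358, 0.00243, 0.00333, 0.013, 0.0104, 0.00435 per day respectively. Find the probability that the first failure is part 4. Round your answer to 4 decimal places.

The time to first failure is exponential with rate Σλ = 0.00358 + 0.00243 + 0.00333 + 0.013 + 0.0104 + 0.00435 = 0.03709.
P(part 4 first) = λ_4/Σλ = 0.013/0.03709 ≈ 0.3505.

0.3505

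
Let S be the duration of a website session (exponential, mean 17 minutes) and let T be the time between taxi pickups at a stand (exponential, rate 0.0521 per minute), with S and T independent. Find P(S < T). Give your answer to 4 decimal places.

0.5303

λ_1 = 1/17 = 0.0588235, λ_2 = 0.0521.
For independent exponentials, P(S < T) = λ_1/(λ_1+λ_2) = 0.0588235/0.110924 ≈ 0.5303.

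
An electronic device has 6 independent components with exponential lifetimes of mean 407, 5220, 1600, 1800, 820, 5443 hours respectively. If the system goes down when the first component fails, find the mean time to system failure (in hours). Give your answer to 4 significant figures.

The first failure time is exponential with rate Σλ_i = 1/407 + 1/5220 + 1/1600 + 1/1800 + 1/820 + 1/5443 = 0.00523236 per hour.
E[min] = 1/Σλ = 1/0.00523236 = 191.118 hours.

191.1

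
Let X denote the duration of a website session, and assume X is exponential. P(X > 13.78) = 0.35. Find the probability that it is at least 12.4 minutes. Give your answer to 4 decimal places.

0.3888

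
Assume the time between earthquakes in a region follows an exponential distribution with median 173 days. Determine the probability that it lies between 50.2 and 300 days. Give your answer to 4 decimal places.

For an exponential, median = ln(2)/λ, so λ = ln 2 / 173 = 0.00400663 per day.
P(50.2 < X < 300) = e^(−λ·50.2) − e^(−λ·300) = 0.81780 − 0.30060 ≈ 0.5172.

0.5172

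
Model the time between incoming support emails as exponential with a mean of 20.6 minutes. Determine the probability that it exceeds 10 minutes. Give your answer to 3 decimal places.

0.615

The rate is λ = 1/20.6 = 0.0485437 per minute.
P(X > 10) = e^(−λ·10) = e^(−0.48544) ≈ 0.615.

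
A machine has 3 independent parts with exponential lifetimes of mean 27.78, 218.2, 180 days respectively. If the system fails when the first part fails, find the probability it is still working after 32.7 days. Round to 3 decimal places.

0.221

The first failure time is exponential with rate Σλ_i = 1/27.78 + 1/218.2 + 1/180 = 0.0461356 per day.
P(min > 32.7) = e^(−0.0461356·32.7) = e^(−1.5086) ≈ 0.221.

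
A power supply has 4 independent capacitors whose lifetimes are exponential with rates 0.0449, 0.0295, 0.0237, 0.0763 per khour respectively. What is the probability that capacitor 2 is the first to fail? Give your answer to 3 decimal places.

0.169

The time to first failure is exponential with rate Σλ = 0.0449 + 0.0295 + 0.0237 + 0.0763 = 0.1744.
P(capacitor 2 first) = λ_2/Σλ = 0.0295/0.1744 ≈ 0.169.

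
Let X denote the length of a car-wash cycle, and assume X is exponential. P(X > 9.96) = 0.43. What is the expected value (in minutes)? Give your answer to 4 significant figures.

11.80

e^(−λ·9.96) = 0.43 ⇒ λ = −ln(0.43)/9.96 = 0.084736.
Mean = 1/λ = 11.8014 minutes.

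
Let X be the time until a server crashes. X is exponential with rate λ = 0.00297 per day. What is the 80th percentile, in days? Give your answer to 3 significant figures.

Set 1 − e^(−λt) = 0.8, so t = −ln(0.2)/λ = 1.6094/0.00297 ≈ 541.898 days.

542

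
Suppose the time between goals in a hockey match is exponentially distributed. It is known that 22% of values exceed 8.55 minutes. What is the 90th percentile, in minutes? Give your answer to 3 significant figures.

13.0

e^(−λ·8.55) = 0.22 ⇒ λ = −ln(0.22)/8.55 = 0.177091.
90th percentile: 1 − e^(−λt) = 0.9, t = −ln(0.1)/λ = 13.0023 minutes.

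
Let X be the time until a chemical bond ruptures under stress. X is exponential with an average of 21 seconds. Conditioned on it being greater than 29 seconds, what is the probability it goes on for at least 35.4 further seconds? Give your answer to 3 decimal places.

The rate is λ = 1/21 = 0.047619 per second.
The exponential is memoryless, so the remaining time is again Exp(λ): the condition X > 29 is irrelevant.
P(X > 35.4) = e^(−1.6857) ≈ 0.185.

0.185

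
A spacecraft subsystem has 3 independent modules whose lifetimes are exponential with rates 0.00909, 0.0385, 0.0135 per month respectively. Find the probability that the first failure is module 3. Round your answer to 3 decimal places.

The time to first failure is exponential with rate Σλ = 0.00909 + 0.0385 + 0.0135 = 0.06109.
P(module 3 first) = λ_3/Σλ = 0.0135/0.06109 ≈ 0.221.

0.221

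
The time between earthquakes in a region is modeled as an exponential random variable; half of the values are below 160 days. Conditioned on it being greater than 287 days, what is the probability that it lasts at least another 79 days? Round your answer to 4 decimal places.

0.7102

For an exponential, median = ln(2)/λ, so λ = ln 2 / 160 = 0.00433217 per day.
P(X > s+t | X > s) = e^(−λ(s+t))/e^(−λs) = e^(−λt), independent of s = 287.
P(X > 79) = e^(−0.34224) ≈ 0.7102.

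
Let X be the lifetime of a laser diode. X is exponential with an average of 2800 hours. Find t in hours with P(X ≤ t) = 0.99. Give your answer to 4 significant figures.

The rate is λ = 1/2800 = 0.000357143 per hour.
Set 1 − e^(−λt) = 0.99, so t = −ln(0.01)/λ = 4.6052/0.000357143 ≈ 12894.5 hours.

12890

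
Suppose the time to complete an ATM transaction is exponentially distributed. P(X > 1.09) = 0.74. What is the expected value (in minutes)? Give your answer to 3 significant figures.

e^(−λ·1.09) = 0.74 ⇒ λ = −ln(0.74)/1.09 = 0.276243.
Mean = 1/λ = 3.62 minutes.

3.62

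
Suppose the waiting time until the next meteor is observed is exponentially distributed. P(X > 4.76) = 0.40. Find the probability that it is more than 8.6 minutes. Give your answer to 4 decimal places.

0.1910

e^(−λ·4.76) = 0.40 ⇒ λ = −ln(0.40)/4.76 = 0.192498.
P(X > 8.6) = e^(−0.192498·8.6) = e^(−1.6555) ≈ 0.1910.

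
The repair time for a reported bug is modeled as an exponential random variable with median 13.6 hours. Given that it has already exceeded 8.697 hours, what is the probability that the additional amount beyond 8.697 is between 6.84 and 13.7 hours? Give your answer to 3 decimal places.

For an exponential, median = ln(2)/λ, so λ = ln 2 / 13.6 = 0.0509667 per hour.
Memoryless: the residual past 8.697 is again Exp(λ).
P(6.84 < residual < 13.7) = e^(−λ·6.84) − e^(−λ·13.7) = 0.70567 − 0.49746 ≈ 0.208.

0.208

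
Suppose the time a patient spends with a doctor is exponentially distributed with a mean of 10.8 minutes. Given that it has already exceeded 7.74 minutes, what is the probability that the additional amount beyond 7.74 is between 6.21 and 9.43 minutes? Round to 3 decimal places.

The rate is λ = 1/10.8 = 0.0925926 per minute.
Memoryless: the residual past 7.74 is again Exp(λ).
P(6.21 < residual < 9.43) = e^(−λ·6.21) − e^(−λ·9.43) = 0.56270 − 0.41763 ≈ 0.145.

0.145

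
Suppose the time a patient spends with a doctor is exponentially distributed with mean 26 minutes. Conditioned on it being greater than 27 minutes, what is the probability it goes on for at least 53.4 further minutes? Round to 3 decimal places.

The rate is λ = 1/26 = 0.0384615 per minute.
By the memoryless property, P(X > 27+53.4 | X > 27) = P(X > 53.4).
P(X > 53.4) = e^(−2.0538) ≈ 0.128.

0.128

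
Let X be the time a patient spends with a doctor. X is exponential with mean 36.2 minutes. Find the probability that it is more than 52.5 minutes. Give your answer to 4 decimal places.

0.2345

The rate is λ = 1/36.2 = 0.0276243 per minute.
P(X > 52.5) = e^(−λ·52.5) = e^(−1.4503) ≈ 0.2345.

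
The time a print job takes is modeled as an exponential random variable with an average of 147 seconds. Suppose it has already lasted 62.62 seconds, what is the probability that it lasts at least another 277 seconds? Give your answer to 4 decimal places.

0.1519

The rate is λ = 1/147 = 0.00680272 per second.
P(X > s+t | X > s) = e^(−λ(s+t))/e^(−λs) = e^(−λt), independent of s = 62.62.
P(X > 277) = e^(−1.8844) ≈ 0.1519.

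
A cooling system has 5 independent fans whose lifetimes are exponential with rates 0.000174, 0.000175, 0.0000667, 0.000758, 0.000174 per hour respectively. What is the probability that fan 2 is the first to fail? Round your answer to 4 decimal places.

0.1299

The time to first failure is exponential with rate Σλ = 0.000174 + 0.000175 + 0.0000667 + 0.000758 + 0.000174 = 0.0013477.
P(fan 2 first) = λ_2/Σλ = 0.000175/0.0013477 ≈ 0.1299.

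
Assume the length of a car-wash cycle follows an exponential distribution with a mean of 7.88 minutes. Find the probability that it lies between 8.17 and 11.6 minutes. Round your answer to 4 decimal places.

0.1251

The rate is λ = 1/7.88 = 0.126904 per minute.
P(8.17 < X < 11.6) = e^(−λ·8.17) − e^(−λ·11.6) = 0.35459 − 0.22945 ≈ 0.1251.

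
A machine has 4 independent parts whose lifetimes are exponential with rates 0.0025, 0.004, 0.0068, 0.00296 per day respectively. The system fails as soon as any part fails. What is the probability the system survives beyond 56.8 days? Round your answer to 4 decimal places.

The time to first failure is exponential with rate Σλ = 0.0025 + 0.004 + 0.0068 + 0.00296 = 0.01626.
P(min > 56.8) = e^(−0.01626·56.8) = e^(−0.92357) ≈ 0.3971.

0.3971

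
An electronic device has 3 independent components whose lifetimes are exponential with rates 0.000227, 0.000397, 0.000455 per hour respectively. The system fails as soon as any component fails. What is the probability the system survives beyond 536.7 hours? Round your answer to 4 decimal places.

0.5604

The time to first failure is exponential with rate Σλ = 0.000227 + 0.000397 + 0.000455 = 0.001079.
P(min > 536.7) = e^(−0.001079·536.7) = e^(−0.5791) ≈ 0.5604.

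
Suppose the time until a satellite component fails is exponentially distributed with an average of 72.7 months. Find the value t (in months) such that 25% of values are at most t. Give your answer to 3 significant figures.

20.9

The rate is λ = 1/72.7 = 0.0137552 per month.
Set 1 − e^(−λt) = 0.25, so t = −ln(0.75)/λ = 0.28768/0.0137552 ≈ 20.9145 months.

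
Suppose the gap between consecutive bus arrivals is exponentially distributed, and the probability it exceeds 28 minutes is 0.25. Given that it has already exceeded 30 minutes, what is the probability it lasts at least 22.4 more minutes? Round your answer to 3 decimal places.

From e^(−λ·28) = 0.25, λ = −ln(0.25)/28 = 0.0495105.
Memoryless: P(X > 30+22.4 | X > 30) = P(X > 22.4) = e^(−0.0495105·22.4) ≈ 0.330.

0.330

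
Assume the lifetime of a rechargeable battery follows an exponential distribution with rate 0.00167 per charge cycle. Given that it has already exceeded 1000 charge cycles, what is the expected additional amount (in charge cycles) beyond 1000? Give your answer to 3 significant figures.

599

By memorylessness, the remaining amount past any threshold is again Exp(λ) with mean 1/λ = 598.802 charge cycles.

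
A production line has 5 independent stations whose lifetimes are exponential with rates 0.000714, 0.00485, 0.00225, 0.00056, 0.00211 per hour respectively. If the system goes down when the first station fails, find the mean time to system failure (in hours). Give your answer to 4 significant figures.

The time to first failure is exponential with rate Σλ = 0.000714 + 0.00485 + 0.00225 + 0.00056 + 0.00211 = 0.010484.
E[min] = 1/Σλ = 1/0.010484 = 95.3834 hours.

95.38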